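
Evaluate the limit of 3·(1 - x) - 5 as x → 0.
Direct substitution at x = 0 gives -2.

Final answer: -2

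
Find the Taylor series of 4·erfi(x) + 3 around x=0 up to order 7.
4·x^7/(21·√(π)) + 4·x^5/(5·√(π)) + 8·x^3/(3·√(π)) + 8·x/√(π) + 3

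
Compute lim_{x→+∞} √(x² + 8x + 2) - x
This is an ∞ − ∞ indeterminate form.
Multiply and divide by the conjugate √(x²+8x + 2) + x; the x² terms cancel, leaving (8x + 2)/(√(x²+8x + 2)+x) → 8/2 = 4.
Limit = 4.

Final answer: 4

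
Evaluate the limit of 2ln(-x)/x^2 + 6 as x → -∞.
The quotient is an ∞/∞ indeterminate form as x → -∞.
Compare growth rates of the dominant terms (exponentials ≫ polynomials ≫ logarithms), or apply L'Hôpital's rule; the quotient → 0.
Adding the constant: 0 + 6 = 6. Limit = 6.

Final answer: 6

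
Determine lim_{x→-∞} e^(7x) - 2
Evaluate the dominant behaviour as x → -∞; each term tends to a finite value or vanishes.
Limit = -2.

Final answer: -2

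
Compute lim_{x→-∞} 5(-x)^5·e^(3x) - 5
The product is a 0·∞ indeterminate form at x → -∞.
Rewrite the product as 5(-x)^5 / e^(-3x) (an ∞/∞ form) and apply L'Hôpital, or use the standard hierarchy e^(3|x|) ≫ |(-x)^5| as x → -∞.
The indeterminate product → 0, so the limit = -5.

Final answer: -5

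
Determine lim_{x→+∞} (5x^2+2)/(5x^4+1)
This is an ∞/∞ indeterminate form as x → +∞.
Divide numerator and denominator by x^4 and let the lower-order terms vanish; the numerator's degree 2 is below the denominator's degree 4, so the quotient → 0.
Limit = 0.

Final answer: 0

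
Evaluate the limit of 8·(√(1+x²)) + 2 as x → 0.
Direct substitution at x = 0 gives 10.

Final answer: 10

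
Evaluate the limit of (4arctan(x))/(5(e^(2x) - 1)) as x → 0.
Both numerator and denominator → 0 as x → 0; this is a 0/0 indeterminate form.
Expand each to leading order near x = 0: numerator ~ 4·x, denominator ~ 10·x.
The limit of the ratio is 2/5.

Final answer: 2/5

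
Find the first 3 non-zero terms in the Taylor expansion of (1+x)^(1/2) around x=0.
-x^2/8 + x/2 + 1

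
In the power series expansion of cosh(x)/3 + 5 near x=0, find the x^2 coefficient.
Expand to order 2: cosh(x)/3 + 5 = x^2/6 + 16/3 + O(x^3).
The coefficient of x^2 is 1/6.

Final answer: 1/6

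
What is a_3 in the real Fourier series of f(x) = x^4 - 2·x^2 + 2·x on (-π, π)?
a_3 = (1/π) ∫_{-π}^{π} f(x)·cos(3x) dx.
Evaluate the integral (use parity and integration by parts as needed): a_3 = 40/27 - 8·π^2/9.

Final answer: 40/27 - 8·π^2/9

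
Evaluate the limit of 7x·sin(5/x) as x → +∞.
As x → +∞: let u = 5/x → 0⁺; then 7·x·sin(5/x) = 7·5·sin(u)/u → 7·5·1 = 35.
Limit = 35.

Final answer: 35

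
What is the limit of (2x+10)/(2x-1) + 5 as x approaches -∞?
Evaluate the dominant behaviour as x → -∞; each term tends to a finite value or vanishes.
Limit = 6.

Final answer: 6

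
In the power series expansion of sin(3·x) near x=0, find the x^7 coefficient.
Expand to order 7: sin(3·x) = -243·x^7/560 + 81·x^5/40 - 9·x^3/2 + 3·x + O(x^8).
The coefficient of x^7 is -243/560.

Final answer: -243/560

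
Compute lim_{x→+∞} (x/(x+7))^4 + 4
As x → +∞: x/(x+7) = 1/(1 + 7/x) → 1, and the 4th power of a limit-1 base also → 1; with the additive constant, 1 + 4 = 5.
Limit = 5.

Final answer: 5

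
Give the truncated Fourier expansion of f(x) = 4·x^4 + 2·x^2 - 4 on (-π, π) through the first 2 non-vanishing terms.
(184 - 32·π^2)·cos(x) - 4 + 2·π^2/3 + 4·π^4/5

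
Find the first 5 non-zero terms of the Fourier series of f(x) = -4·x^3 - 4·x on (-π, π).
(40 - 8·π^2)·sin(x) + (-2 + 4·π^2)·sin(2·x) + (-8·π^2/3 - 8/9)·sin(3·x) + (5/4 + 2·π^2)·sin(4·x) + (-8·π^2/5 - 152/125)·sin(5·x)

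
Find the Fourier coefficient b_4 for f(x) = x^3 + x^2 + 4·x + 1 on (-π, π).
b_4 = (1/π) ∫_{-π}^{π} f(x)·sin(4x) dx.
Evaluate the integral (use parity and integration by parts as needed): b_4 = -π^2/2 - 29/16.

Final answer: -π^2/2 - 29/16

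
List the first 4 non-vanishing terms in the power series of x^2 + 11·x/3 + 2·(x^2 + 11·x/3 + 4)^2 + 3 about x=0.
44·x^3/3 + 395·x^2/9 + 187·x/3 + 35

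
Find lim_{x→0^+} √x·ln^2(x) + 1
The product is a 0·∞ indeterminate form at x → 0⁺.
Rewrite the product as ln^2(x) / x^(-1/2) and apply L'Hôpital, or use the standard hierarchy x^(-1/2) ≫ |ln x|^2 as x → 0⁺.
The indeterminate product → 0, so the limit = 1.

Final answer: 1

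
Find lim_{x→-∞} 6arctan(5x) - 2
Evaluate the dominant behaviour as x → -∞; each term tends to a finite value or vanishes.
Limit = -3·π - 2.

Final answer: -3·π - 2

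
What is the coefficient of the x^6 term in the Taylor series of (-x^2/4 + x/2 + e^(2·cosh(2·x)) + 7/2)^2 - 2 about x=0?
(7/2 + e^(2))^2·(1456·e^(2)/(45·(7/2 + e^(2))) + 56·(-1/(4·(7/2 + e^(2))) + 4·e^(2)/(7/2 + e^(2)))·e^(2)/(3·(7/2 + e^(2))))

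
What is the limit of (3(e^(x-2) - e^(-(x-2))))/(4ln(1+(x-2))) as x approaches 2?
Both numerator and denominator → 0 as x → 2; this is a 0/0 indeterminate form.
Expand each to leading order near x = 2: numerator ~ 6·(x - 2), denominator ~ 4·(x - 2).
The limit of the ratio is 3/2.

Final answer: 3/2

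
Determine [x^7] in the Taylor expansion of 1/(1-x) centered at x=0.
Expand to order 7: 1/(1-x) = x^7 + x^6 + x^5 + x^4 + x^3 + x^2 + x + 1 + O(x^8).
The coefficient of x^7 is 1.

Final answer: 1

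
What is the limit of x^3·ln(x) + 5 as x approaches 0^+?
The product is a 0·∞ indeterminate form at x → 0⁺.
Rewrite the product as ln(x) / x^(-3) and apply L'Hôpital, or use the standard hierarchy x^(-3) ≫ |ln x| as x → 0⁺.
The indeterminate product → 0, so the limit = 5.

Final answer: 5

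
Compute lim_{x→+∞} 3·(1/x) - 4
Evaluate the dominant behaviour as x → +∞; each term tends to a finite value or vanishes.
Limit = -4.

Final answer: -4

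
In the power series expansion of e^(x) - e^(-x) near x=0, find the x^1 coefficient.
Expand to order 1: e^(x) - e^(-x) = 2·x + O(x^2).
The coefficient of x^1 is 2.

Final answer: 2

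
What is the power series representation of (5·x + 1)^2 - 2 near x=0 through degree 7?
25·x^2 + 10·x - 1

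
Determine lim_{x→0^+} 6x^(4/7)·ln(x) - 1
The product is a 0·∞ indeterminate form at x → 0⁺.
Rewrite the product as 6·ln(x) / x^(-4/7) and apply L'Hôpital, or use the standard hierarchy x^(-4/7) ≫ |ln x| as x → 0⁺.
The indeterminate product → 0, so the limit = -1.

Final answer: -1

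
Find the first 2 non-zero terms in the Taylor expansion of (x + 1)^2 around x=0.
2·x + 1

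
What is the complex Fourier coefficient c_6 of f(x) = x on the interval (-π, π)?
Compute the real Fourier coefficients first: a_6 = 0, b_6 = -1/3.
Then c_6 = (a_6 − i·b_6)/2 = i/6.

Final answer: i/6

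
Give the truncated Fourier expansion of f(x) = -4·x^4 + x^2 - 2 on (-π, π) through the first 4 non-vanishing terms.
(-196 + 32·π^2)·cos(x) + (13 - 8·π^2)·cos(2·x) + (-76/27 + 32·π^2/9)·cos(3·x) - 4·π^4/5 - 2 + π^2/3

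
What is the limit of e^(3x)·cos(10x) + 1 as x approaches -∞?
Evaluate the dominant behaviour as x → -∞; each term tends to a finite value or vanishes.
Limit = 1.

Final answer: 1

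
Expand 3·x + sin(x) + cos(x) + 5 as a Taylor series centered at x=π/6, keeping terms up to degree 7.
√(3)/2 + π/2 + 11/2 + (√(3)/2 + 5/2)·(x - π/6) + (-√(3)/4 - 1/4)·(x - π/6)^2 + (1/12 - √(3)/12)·(x - π/6)^3 + (1/48 + √(3)/48)·(x - π/6)^4 + (-1/240 + √(3)/240)·(x - π/6)^5 + (-√(3)/1440 - 1/1440)·(x - π/6)^6 + (1/10080 - √(3)/10080)·(x - π/6)^7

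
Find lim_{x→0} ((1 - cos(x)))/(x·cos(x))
Both numerator and denominator → 0 as x → 0; this is a 0/0 indeterminate form.
Expand each to leading order near x = 0: numerator ~ x^2/2, denominator ~ x.
The limit of the ratio is 0.

Final answer: 0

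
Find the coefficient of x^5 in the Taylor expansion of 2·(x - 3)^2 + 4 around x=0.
Expand to order 5: 2·(x - 3)^2 + 4 = 2·x^2 - 12·x + 22 + O(x^6).
The coefficient of x^5 is 0.

Final answer: 0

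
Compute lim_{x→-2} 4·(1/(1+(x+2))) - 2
Direct substitution at x = -2 gives 2.

Final answer: 2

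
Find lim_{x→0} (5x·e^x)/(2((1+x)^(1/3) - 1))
Both numerator and denominator → 0 as x → 0; this is a 0/0 indeterminate form.
Expand each to leading order near x = 0: numerator ~ 5·x, denominator ~ 2·x/3.
The limit of the ratio is 15/2.

Final answer: 15/2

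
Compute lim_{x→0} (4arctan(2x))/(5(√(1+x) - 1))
Both numerator and denominator → 0 as x → 0; this is a 0/0 indeterminate form.
Expand each to leading order near x = 0: numerator ~ 8·x, denominator ~ 5·x/2.
The limit of the ratio is 16/5.

Final answer: 16/5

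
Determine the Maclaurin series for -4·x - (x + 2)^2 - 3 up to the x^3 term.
-x^2 - 8·x - 7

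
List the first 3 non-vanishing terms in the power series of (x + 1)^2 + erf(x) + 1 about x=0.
x^2 + x·(2/√(π) + 2) + 2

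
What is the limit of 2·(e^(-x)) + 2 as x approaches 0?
Direct substitution at x = 0 gives 4.

Final answer: 4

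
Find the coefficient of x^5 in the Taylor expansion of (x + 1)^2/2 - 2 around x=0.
Expand to order 5: (x + 1)^2/2 - 2 = x^2/2 + x - 3/2 + O(x^6).
The coefficient of x^5 is 0.

Final answer: 0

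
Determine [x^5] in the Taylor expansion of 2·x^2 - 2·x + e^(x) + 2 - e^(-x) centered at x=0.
Expand to order 5: 2·x^2 - 2·x + e^(x) + 2 - e^(-x) = x^5/60 + x^3/3 + 2·x^2 + 2 + O(x^6).
The coefficient of x^5 is 1/60.

Final answer: 1/60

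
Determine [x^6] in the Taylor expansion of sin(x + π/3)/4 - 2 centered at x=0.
Expand to order 6: sin(x + π/3)/4 - 2 = -√(3)·x^6/5760 + x^5/960 + √(3)·x^4/192 - x^3/48 - √(3)·x^2/16 + x/8 - 2 + √(3)/8 + O(x^7).
The coefficient of x^6 is -√(3)/5760.

Final answer: -√(3)/5760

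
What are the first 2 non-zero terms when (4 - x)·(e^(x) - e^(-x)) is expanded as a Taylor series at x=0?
-2·x^2 + 8·x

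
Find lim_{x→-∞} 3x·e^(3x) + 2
The product is a 0·∞ indeterminate form at x → -∞.
Rewrite the product as 3x / e^(-3x) (an ∞/∞ form) and apply L'Hôpital, or use the standard hierarchy e^(3|x|) ≫ |x| as x → -∞.
The indeterminate product → 0, so the limit = 2.

Final answer: 2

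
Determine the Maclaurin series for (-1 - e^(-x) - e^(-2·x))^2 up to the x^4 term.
39·x^4/2 - 24·x^3 + 24·x^2 - 18·x + 9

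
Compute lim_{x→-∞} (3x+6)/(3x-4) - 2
Evaluate the dominant behaviour as x → -∞; each term tends to a finite value or vanishes.
Limit = -1.

Final answer: -1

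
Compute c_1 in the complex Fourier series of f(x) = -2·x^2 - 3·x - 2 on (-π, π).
Compute the real Fourier coefficients first: a_1 = 8, b_1 = -6.
Then c_1 = (a_1 − i·b_1)/2 = 4 + 3·i.

Final answer: 4 + 3·i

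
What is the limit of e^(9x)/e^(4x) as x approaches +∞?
This is an ∞/∞ indeterminate form as x → +∞.
Rewrite e^(9x)/e^(4x) = e^((9−4)x) = e^(5x); the exponent coefficient is 5 > 0 so e^(5x) → ∞.
Limit = ∞.

Final answer: ∞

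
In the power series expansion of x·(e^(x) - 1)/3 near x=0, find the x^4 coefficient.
Expand to order 4: x·(e^(x) - 1)/3 = x^4/18 + x^3/6 + x^2/3 + O(x^5).
The coefficient of x^4 is 1/18.

Final answer: 1/18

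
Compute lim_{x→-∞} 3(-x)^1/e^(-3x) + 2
The quotient is an ∞/∞ indeterminate form as x → -∞.
Compare growth rates of the dominant terms (exponentials ≫ polynomials ≫ logarithms), or apply L'Hôpital's rule; the quotient → 0.
Adding the constant: 0 + 2 = 2. Limit = 2.

Final answer: 2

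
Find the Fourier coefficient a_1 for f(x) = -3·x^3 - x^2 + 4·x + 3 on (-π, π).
a_1 = (1/π) ∫_{-π}^{π} f(x)·cos(1x) dx.
Evaluate the integral (use parity and integration by parts as needed): a_1 = 4.

Final answer: 4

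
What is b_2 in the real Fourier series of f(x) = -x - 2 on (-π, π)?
b_2 = (1/π) ∫_{-π}^{π} f(x)·sin(2x) dx.
Evaluate the integral (use parity and integration by parts as needed): b_2 = 1.

Final answer: 1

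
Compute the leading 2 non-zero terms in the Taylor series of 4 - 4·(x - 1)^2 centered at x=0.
-4·x^2 + 8·x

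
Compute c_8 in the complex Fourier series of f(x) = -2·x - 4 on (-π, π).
Compute the real Fourier coefficients first: a_8 = 0, b_8 = 1/2.
Then c_8 = (a_8 − i·b_8)/2 = -i/4.

Final answer: -i/4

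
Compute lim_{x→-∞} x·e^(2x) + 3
The product is a 0·∞ indeterminate form at x → -∞.
Rewrite the product as x / e^(-2x) (an ∞/∞ form) and apply L'Hôpital, or use the standard hierarchy e^(2|x|) ≫ |x| as x → -∞.
The indeterminate product → 0, so the limit = 3.

Final answer: 3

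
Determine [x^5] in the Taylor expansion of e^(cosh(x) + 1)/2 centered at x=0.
Expand to order 5: e^(cosh(x) + 1)/2 = x^4·e^(2)/12 + x^2·e^(2)/4 + e^(2)/2 + O(x^6).
The coefficient of x^5 is 0.

Final answer: 0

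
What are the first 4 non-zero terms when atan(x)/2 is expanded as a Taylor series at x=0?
-x^7/14 + x^5/10 - x^3/6 + x/2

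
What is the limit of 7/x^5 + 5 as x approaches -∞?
Evaluate the dominant behaviour as x → -∞; each term tends to a finite value or vanishes.
Limit = 5.

Final answer: 5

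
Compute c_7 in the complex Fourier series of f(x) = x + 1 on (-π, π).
Compute the real Fourier coefficients first: a_7 = 0, b_7 = 2/7.
Then c_7 = (a_7 − i·b_7)/2 = -i/7.

Final answer: -i/7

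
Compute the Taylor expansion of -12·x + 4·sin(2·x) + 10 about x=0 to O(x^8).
-32·x^7/315 + 16·x^5/15 - 16·x^3/3 - 4·x + 10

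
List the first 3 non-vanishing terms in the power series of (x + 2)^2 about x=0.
x^2 + 4·x + 4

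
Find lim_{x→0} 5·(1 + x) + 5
Direct substitution at x = 0 gives 10.

Final answer: 10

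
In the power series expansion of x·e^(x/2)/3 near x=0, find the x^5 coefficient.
Expand to order 5: x·e^(x/2)/3 = x^5/1152 + x^4/144 + x^3/24 + x^2/6 + x/3 + O(x^6).
The coefficient of x^5 is 1/1152.

Final answer: 1/1152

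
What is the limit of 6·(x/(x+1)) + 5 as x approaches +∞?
Evaluate the dominant behaviour as x → +∞; each term tends to a finite value or vanishes.
Limit = 11.

Final answer: 11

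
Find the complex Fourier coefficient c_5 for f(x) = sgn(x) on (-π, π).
Compute the real Fourier coefficients first: a_5 = 0, b_5 = 4/(5·π).
Then c_5 = (a_5 − i·b_5)/2 = -2·i/(5·π).

Final answer: -2·i/(5·π)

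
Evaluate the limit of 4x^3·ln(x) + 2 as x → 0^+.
The product is a 0·∞ indeterminate form at x → 0⁺.
Rewrite the product as 4·ln(x) / x^(-3) and apply L'Hôpital, or use the standard hierarchy x^(-3) ≫ |ln x| as x → 0⁺.
The indeterminate product → 0, so the limit = 2.

Final answer: 2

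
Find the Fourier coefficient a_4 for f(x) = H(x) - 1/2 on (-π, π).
a_4 = (1/π) ∫_{-π}^{π} f(x)·cos(4x) dx.
Evaluate the integral (use parity and integration by parts as needed): a_4 = 0.

Final answer: 0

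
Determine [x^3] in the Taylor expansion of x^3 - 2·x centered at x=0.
Expand to order 3: x^3 - 2·x = x^3 - 2·x + O(x^4).
The coefficient of x^3 is 1.

Final answer: 1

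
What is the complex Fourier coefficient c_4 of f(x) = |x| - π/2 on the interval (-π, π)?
Compute the real Fourier coefficients first: a_4 = 0, b_4 = 0.
Then c_4 = (a_4 − i·b_4)/2 = 0.

Final answer: 0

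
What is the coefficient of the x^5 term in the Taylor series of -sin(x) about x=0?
Expand to order 5: -sin(x) = -x^5/120 + x^3/6 - x + O(x^6).
The coefficient of x^5 is -1/120.

Final answer: -1/120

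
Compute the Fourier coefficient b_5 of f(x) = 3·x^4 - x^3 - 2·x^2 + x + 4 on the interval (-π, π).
b_5 = (1/π) ∫_{-π}^{π} f(x)·sin(5x) dx.
Evaluate the integral (use parity and integration by parts as needed): b_5 = 62/125 - 2·π^2/5.

Final answer: 62/125 - 2·π^2/5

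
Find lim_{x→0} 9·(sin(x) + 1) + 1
Direct substitution at x = 0 gives 10.

Final answer: 10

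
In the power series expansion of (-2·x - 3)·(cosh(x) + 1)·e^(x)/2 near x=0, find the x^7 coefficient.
Expand to order 7: (-2·x - 3)·(cosh(x) + 1)·e^(x)/2 = -73·x^7/1120 - 101·x^6/480 - 47·x^5/80 - 67·x^4/48 - 11·x^3/4 - 17·x^2/4 - 5·x - 3 + O(x^8).
The coefficient of x^7 is -73/1120.

Final answer: -73/1120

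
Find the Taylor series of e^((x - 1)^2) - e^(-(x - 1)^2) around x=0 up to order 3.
x^3·(-10·e/3 + 2·e^(-1)/3) + x^2·(-e^(-1) + 3·e) + x·(-2·e - 2·e^(-1)) - e^(-1) + e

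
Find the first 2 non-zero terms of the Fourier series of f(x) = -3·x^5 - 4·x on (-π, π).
(-728 - 6·π^4 + 120·π^2)·sin(x) + (-15·π^2 + 53/2 + 3·π^4)·sin(2·x)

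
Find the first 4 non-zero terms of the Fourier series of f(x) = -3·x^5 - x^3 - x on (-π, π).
(-710 - 6·π^4 + 118·π^2)·sin(x) + (-14·π^2 + 22 + 3·π^4)·sin(2·x) + (-2·π^4 - 86/27 + 34·π^2/9)·sin(3·x) + (-11·π^2/8 + 65/64 + 3·π^4/2)·sin(4·x)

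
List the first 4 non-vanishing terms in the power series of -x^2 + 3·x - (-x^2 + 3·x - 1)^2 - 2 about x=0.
6·x^3 - 12·x^2 + 9·x - 3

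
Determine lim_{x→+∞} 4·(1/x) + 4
Evaluate the dominant behaviour as x → +∞; each term tends to a finite value or vanishes.
Limit = 4.

Final answer: 4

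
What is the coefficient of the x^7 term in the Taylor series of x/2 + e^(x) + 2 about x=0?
Expand to order 7: x/2 + e^(x) + 2 = x^7/5040 + x^6/720 + x^5/120 + x^4/24 + x^3/6 + x^2/2 + 3·x/2 + 3 + O(x^8).
The coefficient of x^7 is 1/5040.

Final answer: 1/5040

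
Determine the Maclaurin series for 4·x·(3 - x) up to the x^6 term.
-4·x^2 + 12·x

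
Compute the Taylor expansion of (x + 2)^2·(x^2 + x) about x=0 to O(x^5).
x^4 + 5·x^3 + 8·x^2 + 4·x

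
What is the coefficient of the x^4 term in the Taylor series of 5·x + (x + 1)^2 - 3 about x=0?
Expand to order 4: 5·x + (x + 1)^2 - 3 = x^2 + 7·x - 2 + O(x^5).
The coefficient of x^4 is 0.

Final answer: 0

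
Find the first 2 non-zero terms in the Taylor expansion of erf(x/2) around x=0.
-x^3/(12·√(π)) + x/√(π)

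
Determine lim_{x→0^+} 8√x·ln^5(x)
This is a 0·∞ indeterminate form at x → 0⁺.
Rewrite the product as 8·ln^5(x) / x^(-1/2) and apply L'Hôpital, or use the standard hierarchy x^(-1/2) ≫ |ln x|^5 as x → 0⁺.
The indeterminate product → 0, so the limit = 0.

Final answer: 0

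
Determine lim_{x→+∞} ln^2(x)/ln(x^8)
This is an ∞/∞ indeterminate form as x → +∞.
Write ln(x^8) = 8·ln(x), reducing the quotient to ln(x)/8 → ∞.
Limit = ∞.

Final answer: ∞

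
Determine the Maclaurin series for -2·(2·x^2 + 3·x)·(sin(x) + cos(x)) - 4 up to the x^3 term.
-x^3 - 10·x^2 - 6·x - 4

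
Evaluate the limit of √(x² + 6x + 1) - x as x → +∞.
This is an ∞ − ∞ indeterminate form.
Multiply and divide by the conjugate √(x²+6x + 1) + x; the x² terms cancel, leaving (6x + 1)/(√(x²+6x + 1)+x) → 6/2 = 3.
Limit = 3.

Final answer: 3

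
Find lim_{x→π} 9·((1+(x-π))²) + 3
Direct substitution at x = π gives 12.

Final answer: 12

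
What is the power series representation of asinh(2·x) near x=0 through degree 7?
-40·x^7/7 + 12·x^5/5 - 4·x^3/3 + 2·x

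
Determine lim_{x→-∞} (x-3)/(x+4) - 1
Evaluate the dominant behaviour as x → -∞; each term tends to a finite value or vanishes.
Limit = 0.

Final answer: 0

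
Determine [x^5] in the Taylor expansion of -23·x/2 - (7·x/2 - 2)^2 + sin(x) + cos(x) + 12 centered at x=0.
Expand to order 5: -23·x/2 - (7·x/2 - 2)^2 + sin(x) + cos(x) + 12 = x^5/120 + x^4/24 - x^3/6 - 51·x^2/4 + 7·x/2 + 9 + O(x^6).
The coefficient of x^5 is 1/120.

Final answer: 1/120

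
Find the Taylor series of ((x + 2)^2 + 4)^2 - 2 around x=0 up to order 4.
x^4 + 8·x^3 + 32·x^2 + 64·x + 62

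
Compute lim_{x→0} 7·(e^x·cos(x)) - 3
Direct substitution at x = 0 gives 4.

Final answer: 4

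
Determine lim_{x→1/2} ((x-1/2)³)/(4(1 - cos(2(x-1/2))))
Both numerator and denominator → 0 as x → 1/2; this is a 0/0 indeterminate form.
Expand each to leading order near x = 1/2: numerator ~ (x - 1/2)^3, denominator ~ 8·(x - 1/2)^2.
The limit of the ratio is 0.

Final answer: 0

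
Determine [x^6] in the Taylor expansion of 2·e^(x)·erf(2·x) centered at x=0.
Expand to order 6: 2·e^(x)·erf(2·x) = 499·x^6/(45·√(π)) + 39·x^5/(5·√(π)) - 28·x^4/(3·√(π)) - 20·x^3/(3·√(π)) + 8·x^2/√(π) + 8·x/√(π) + O(x^7).
The coefficient of x^6 is 499/(45·√(π)).

Final answer: 499/(45·√(π))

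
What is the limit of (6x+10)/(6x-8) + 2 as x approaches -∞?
Evaluate the dominant behaviour as x → -∞; each term tends to a finite value or vanishes.
Limit = 3.

Final answer: 3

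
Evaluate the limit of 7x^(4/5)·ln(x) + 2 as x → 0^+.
The product is a 0·∞ indeterminate form at x → 0⁺.
Rewrite the product as 7·ln(x) / x^(-4/5) and apply L'Hôpital, or use the standard hierarchy x^(-4/5) ≫ |ln x| as x → 0⁺.
The indeterminate product → 0, so the limit = 2.

Final answer: 2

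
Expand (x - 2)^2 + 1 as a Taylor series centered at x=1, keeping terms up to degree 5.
2 - 2·(x - 1) + (x - 1)^2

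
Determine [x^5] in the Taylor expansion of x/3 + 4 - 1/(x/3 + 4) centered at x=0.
Expand to order 5: x/3 + 4 - 1/(x/3 + 4) = x^5/995328 - x^4/82944 + x^3/6912 - x^2/576 + 17·x/48 + 15/4 + O(x^6).
The coefficient of x^5 is 1/995328.

Final answer: 1/995328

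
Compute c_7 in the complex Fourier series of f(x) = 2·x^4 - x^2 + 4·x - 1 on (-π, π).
Compute the real Fourier coefficients first: a_7 = 292/2401 - 16·π^2/49, b_7 = 8/7.
Then c_7 = (a_7 − i·b_7)/2 = -8·π^2/49 + 146/2401 - 4·i/7.

Final answer: -8·π^2/49 + 146/2401 - 4·i/7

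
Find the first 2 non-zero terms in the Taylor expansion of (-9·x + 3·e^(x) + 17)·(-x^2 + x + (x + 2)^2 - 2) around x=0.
88·x + 40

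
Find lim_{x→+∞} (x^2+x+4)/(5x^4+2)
This is an ∞/∞ indeterminate form as x → +∞.
Divide numerator and denominator by x^4 and let the lower-order terms vanish; the numerator's degree 2 is below the denominator's degree 4, so the quotient → 0.
Limit = 0.

Final answer: 0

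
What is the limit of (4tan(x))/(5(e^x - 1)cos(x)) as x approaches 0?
Both numerator and denominator → 0 as x → 0; this is a 0/0 indeterminate form.
Expand each to leading order near x = 0: numerator ~ 4·x, denominator ~ 5·x.
The limit of the ratio is 4/5.

Final answer: 4/5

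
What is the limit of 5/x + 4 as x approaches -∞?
Evaluate the dominant behaviour as x → -∞; each term tends to a finite value or vanishes.
Limit = 4.

Final answer: 4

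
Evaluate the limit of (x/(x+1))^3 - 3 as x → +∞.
As x → +∞: x/(x+1) = 1/(1 + 1/x) → 1, and the 3rd power of a limit-1 base also → 1; with the additive constant, 1 - 3 = -2.
Limit = -2.

Final answer: -2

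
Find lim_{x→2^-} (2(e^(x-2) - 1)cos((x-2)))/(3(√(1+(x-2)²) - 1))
Both numerator and denominator → 0 as x → 2^-; this is a 0/0 indeterminate form.
Expand each to leading order near x = 2: numerator ~ 2·(x - 2), denominator ~ 3·(x - 2)^2/2.
The limit of the ratio is -∞.

Final answer: -∞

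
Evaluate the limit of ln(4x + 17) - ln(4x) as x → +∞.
This is an ∞ − ∞ indeterminate form.
Combine the logarithms: ln(4x+17) − ln(4x) = ln((4x+17)/(4x)) = ln(1 + 17/(4x)) → ln(1) = 0.
Limit = 0.

Final answer: 0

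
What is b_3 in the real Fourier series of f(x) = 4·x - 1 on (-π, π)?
b_3 = (1/π) ∫_{-π}^{π} f(x)·sin(3x) dx.
Evaluate the integral (use parity and integration by parts as needed): b_3 = 8/3.

Final answer: 8/3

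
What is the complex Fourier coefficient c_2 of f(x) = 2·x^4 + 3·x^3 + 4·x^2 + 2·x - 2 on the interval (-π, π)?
Compute the real Fourier coefficients first: a_2 = -2 + 4·π^2, b_2 = 5/2 - 3·π^2.
Then c_2 = (a_2 − i·b_2)/2 = -1 + 2·π^2 - 5·i/4 + 3·i·π^2/2.

Final answer: -1 + 2·π^2 - 5·i/4 + 3·i·π^2/2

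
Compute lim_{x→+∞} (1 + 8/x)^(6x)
As x → +∞: write (1 + 8/x)^(6x) = ((1 + 8/x)^x)^6 → (e^8)^6 = e^48.
Limit = e^(48).

Final answer: e^(48)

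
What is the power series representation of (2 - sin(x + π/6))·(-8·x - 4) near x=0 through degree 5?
x^5·(√(3)/60 + 1/6) + x^4·(1/12 - 2·√(3)/3) + x^3·(-2 - √(3)/3) + x^2·(-1 + 4·√(3)) + x·(-12 + 2·√(3)) - 6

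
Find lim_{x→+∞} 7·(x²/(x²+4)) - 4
Evaluate the dominant behaviour as x → +∞; each term tends to a finite value or vanishes.
Limit = 3.

Final answer: 3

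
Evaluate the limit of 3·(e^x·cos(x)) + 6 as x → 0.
Direct substitution at x = 0 gives 9.

Final answer: 9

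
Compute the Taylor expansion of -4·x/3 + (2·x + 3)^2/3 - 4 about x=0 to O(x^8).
4·x^2/3 + 8·x/3 - 1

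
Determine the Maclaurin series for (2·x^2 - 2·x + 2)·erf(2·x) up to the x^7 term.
64·x^7/(105·√(π)) - 64·x^6/(5·√(π)) + 32·x^5/(15·√(π)) + 32·x^4/(3·√(π)) - 8·x^3/(3·√(π)) - 8·x^2/√(π) + 8·x/√(π)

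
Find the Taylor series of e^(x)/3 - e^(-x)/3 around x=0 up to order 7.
x^7/7560 + x^5/180 + x^3/9 + 2·x/3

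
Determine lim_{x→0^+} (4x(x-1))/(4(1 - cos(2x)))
Both numerator and denominator → 0 as x → 0^+; this is a 0/0 indeterminate form.
Expand each to leading order near x = 0: numerator ~ -4·x, denominator ~ 8·x^2.
The limit of the ratio is -∞.

Final answer: -∞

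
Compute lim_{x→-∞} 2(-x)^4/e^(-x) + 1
The quotient is an ∞/∞ indeterminate form as x → -∞.
Compare growth rates of the dominant terms (exponentials ≫ polynomials ≫ logarithms), or apply L'Hôpital's rule; the quotient → 0.
Adding the constant: 0 + 1 = 1. Limit = 1.

Final answer: 1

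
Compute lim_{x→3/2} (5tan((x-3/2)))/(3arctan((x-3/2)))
Both numerator and denominator → 0 as x → 3/2; this is a 0/0 indeterminate form.
Expand each to leading order near x = 3/2: numerator ~ 5·(x - 3/2), denominator ~ 3·(x - 3/2).
The limit of the ratio is 5/3.

Final answer: 5/3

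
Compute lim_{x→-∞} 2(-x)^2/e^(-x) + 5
The quotient is an ∞/∞ indeterminate form as x → -∞.
Compare growth rates of the dominant terms (exponentials ≫ polynomials ≫ logarithms), or apply L'Hôpital's rule; the quotient → 0.
Adding the constant: 0 + 5 = 5. Limit = 5.

Final answer: 5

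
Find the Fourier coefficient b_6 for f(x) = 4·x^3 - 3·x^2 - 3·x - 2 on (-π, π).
b_6 = (1/π) ∫_{-π}^{π} f(x)·sin(6x) dx.
Evaluate the integral (use parity and integration by parts as needed): b_6 = 11/9 - 4·π^2/3.

Final answer: 11/9 - 4·π^2/3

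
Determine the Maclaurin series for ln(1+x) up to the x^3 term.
x^3/3 - x^2/2 + x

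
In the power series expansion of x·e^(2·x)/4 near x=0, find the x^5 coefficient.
Expand to order 5: x·e^(2·x)/4 = x^5/6 + x^4/3 + x^3/2 + x^2/2 + x/4 + O(x^6).
The coefficient of x^5 is 1/6.

Final answer: 1/6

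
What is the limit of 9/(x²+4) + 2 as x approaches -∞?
Evaluate the dominant behaviour as x → -∞; each term tends to a finite value or vanishes.
Limit = 2.

Final answer: 2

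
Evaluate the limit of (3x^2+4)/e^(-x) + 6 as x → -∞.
The quotient is an ∞/∞ indeterminate form as x → -∞.
Compare growth rates of the dominant terms (exponentials ≫ polynomials ≫ logarithms), or apply L'Hôpital's rule; the quotient → 0.
Adding the constant: 0 + 6 = 6. Limit = 6.

Final answer: 6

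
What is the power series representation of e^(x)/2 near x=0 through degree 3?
x^3/12 + x^2/4 + x/2 + 1/2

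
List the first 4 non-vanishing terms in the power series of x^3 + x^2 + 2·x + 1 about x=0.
x^3 + x^2 + 2·x + 1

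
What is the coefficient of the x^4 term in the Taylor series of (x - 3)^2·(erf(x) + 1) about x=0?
Expand to order 4: (x - 3)^2·(erf(x) + 1) = 4·x^4/√(π) - 4·x^3/√(π) + x^2·(1 - 12/√(π)) + x·(-6 + 18/√(π)) + 9 + O(x^5).
The coefficient of x^4 is 4/√(π).

Final answer: 4/√(π)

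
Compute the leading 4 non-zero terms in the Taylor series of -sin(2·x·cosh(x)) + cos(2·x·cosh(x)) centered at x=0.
x^3/3 - 2·x^2 - 2·x + 1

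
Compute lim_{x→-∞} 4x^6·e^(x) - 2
The product is a 0·∞ indeterminate form at x → -∞.
Rewrite the product as 4x^6 / e^(-x) (an ∞/∞ form) and apply L'Hôpital, or use the standard hierarchy e^(|x|) ≫ |x^6| as x → -∞.
The indeterminate product → 0, so the limit = -2.

Final answer: -2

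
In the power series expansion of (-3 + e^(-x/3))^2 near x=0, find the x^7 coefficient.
Expand to order 7: (-3 + e^(-x/3))^2 = -61·x^7/5511240 + 29·x^6/262440 - 13·x^5/14580 + 5·x^4/972 - x^3/81 - x^2/9 + 4·x/3 + 4 + O(x^8).
The coefficient of x^7 is -61/5511240.

Final answer: -61/5511240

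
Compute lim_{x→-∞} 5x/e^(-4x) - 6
The quotient is an ∞/∞ indeterminate form as x → -∞.
Compare growth rates of the dominant terms (exponentials ≫ polynomials ≫ logarithms), or apply L'Hôpital's rule; the quotient → 0.
Adding the constant: 0 - 6 = -6. Limit = -6.

Final answer: -6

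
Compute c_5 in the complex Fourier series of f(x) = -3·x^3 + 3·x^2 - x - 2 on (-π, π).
Compute the real Fourier coefficients first: a_5 = -12/25, b_5 = -6·π^2/5 - 14/125.
Then c_5 = (a_5 − i·b_5)/2 = -6/25 + 7·i/125 + 3·i·π^2/5.

Final answer: -6/25 + 7·i/125 + 3·i·π^2/5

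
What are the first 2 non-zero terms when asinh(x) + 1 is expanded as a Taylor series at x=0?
x + 1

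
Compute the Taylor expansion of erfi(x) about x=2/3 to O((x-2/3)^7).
erfi(2/3) + 2·e^(4/9)·(x - 2/3)/√(π) + 4·e^(4/9)·(x - 2/3)^2/(3·√(π)) + 34·e^(4/9)·(x - 2/3)^3/(27·√(π)) + 70·e^(4/9)·(x - 2/3)^4/(81·√(π)) + 739·e^(4/9)·(x - 2/3)^5/(1215·√(π)) + 3998·e^(4/9)·(x - 2/3)^6/(10935·√(π))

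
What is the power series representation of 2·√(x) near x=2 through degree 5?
2·√(2) + √(2)·(x - 2)/2 - √(2)·(x - 2)^2/16 + √(2)·(x - 2)^3/64 - 5·√(2)·(x - 2)^4/1024 + 7·√(2)·(x - 2)^5/4096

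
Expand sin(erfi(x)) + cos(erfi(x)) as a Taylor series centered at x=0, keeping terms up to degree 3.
x^3·(-4/(3·π^(3/2)) + 2/(3·√(π))) - 2·x^2/π + 2·x/√(π) + 1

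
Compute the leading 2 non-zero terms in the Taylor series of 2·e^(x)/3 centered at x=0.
2·x/3 + 2/3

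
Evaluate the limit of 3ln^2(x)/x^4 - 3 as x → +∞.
The quotient is an ∞/∞ indeterminate form as x → +∞.
The polynomial denominator x^4 dominates the logarithmic numerator (any positive power of x ≫ ln^2(x) as x → ∞), so the quotient → 0.
Adding the constant: 0 - 3 = -3. Limit = -3.

Final answer: -3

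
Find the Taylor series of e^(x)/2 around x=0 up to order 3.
x^3/12 + x^2/4 + x/2 + 1/2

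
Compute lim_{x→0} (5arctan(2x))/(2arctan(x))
Both numerator and denominator → 0 as x → 0; this is a 0/0 indeterminate form.
Expand each to leading order near x = 0: numerator ~ 10·x, denominator ~ 2·x.
The limit of the ratio is 5.

Final answer: 5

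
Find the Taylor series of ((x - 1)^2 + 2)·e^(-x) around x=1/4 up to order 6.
41·e^(-1/4)/16 - 65·e^(-1/4)·(x - 1/4)/16 + 121·e^(-1/4)·(x - 1/4)^2/32 - 209·e^(-1/4)·(x - 1/4)^3/96 + 329·e^(-1/4)·(x - 1/4)^4/384 - 481·e^(-1/4)·(x - 1/4)^5/1920 + 133·e^(-1/4)·(x - 1/4)^6/2304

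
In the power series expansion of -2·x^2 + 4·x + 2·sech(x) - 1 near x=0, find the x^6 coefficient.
Expand to order 6: -2·x^2 + 4·x + 2·sech(x) - 1 = -61·x^6/360 + 5·x^4/12 - 3·x^2 + 4·x + 1 + O(x^7).
The coefficient of x^6 is -61/360.

Final answer: -61/360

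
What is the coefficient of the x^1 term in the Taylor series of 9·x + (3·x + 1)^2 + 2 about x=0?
Expand to order 1: 9·x + (3·x + 1)^2 + 2 = 15·x + 3 + O(x^2).
The coefficient of x^1 is 15.

Final answer: 15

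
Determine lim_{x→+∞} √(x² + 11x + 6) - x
This is an ∞ − ∞ indeterminate form.
Multiply and divide by the conjugate √(x²+11x + 6) + x; the x² terms cancel, leaving (11x + 6)/(√(x²+11x + 6)+x) → 11/2.
Limit = 11/2.

Final answer: 11/2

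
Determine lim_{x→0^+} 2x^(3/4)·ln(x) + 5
The product is a 0·∞ indeterminate form at x → 0⁺.
Rewrite the product as 2·ln(x) / x^(-3/4) and apply L'Hôpital, or use the standard hierarchy x^(-3/4) ≫ |ln x| as x → 0⁺.
The indeterminate product → 0, so the limit = 5.

Final answer: 5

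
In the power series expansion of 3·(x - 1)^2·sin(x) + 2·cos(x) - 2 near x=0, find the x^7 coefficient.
Expand to order 7: 3·(x - 1)^2·sin(x) + 2·cos(x) - 2 = 41·x^7/1680 - 19·x^6/360 - 19·x^5/40 + 13·x^4/12 + 5·x^3/2 - 7·x^2 + 3·x + O(x^8).
The coefficient of x^7 is 41/1680.

Final answer: 41/1680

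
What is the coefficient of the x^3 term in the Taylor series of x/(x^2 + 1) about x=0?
Expand to order 3: x/(x^2 + 1) = -x^3 + x + O(x^4).
The coefficient of x^3 is -1.

Final answer: -1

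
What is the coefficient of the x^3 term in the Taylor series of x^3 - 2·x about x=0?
Expand to order 3: x^3 - 2·x = x^3 - 2·x + O(x^4).
The coefficient of x^3 is 1.

Final answer: 1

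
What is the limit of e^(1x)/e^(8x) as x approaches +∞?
This is an ∞/∞ indeterminate form as x → +∞.
Rewrite e^(1x)/e^(8x) = e^((1−8)x) = e^(-7x); the exponent coefficient is -7 < 0 so e^(-7x) → 0.
Limit = 0.

Final answer: 0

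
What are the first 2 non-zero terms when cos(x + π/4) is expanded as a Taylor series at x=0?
-√(2)·x/2 + √(2)/2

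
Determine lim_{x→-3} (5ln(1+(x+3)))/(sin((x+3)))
Both numerator and denominator → 0 as x → -3; this is a 0/0 indeterminate form.
Expand each to leading order near x = -3: numerator ~ 5·(x + 3), denominator ~ (x + 3).
The limit of the ratio is 5.

Final answer: 5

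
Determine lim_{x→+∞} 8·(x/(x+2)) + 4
Evaluate the dominant behaviour as x → +∞; each term tends to a finite value or vanishes.
Limit = 12.

Final answer: 12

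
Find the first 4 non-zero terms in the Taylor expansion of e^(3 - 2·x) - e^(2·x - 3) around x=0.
x^3·(-4·e^(3)/3 - 4·e^(-3)/3) + x^2·(-2·e^(-3) + 2·e^(3)) + x·(-2·e^(3) - 2·e^(-3)) - e^(-3) + e^(3)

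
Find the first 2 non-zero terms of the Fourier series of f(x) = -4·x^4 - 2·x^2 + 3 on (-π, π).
(-184 + 32·π^2)·cos(x) - 4·π^4/5 - 2·π^2/3 + 3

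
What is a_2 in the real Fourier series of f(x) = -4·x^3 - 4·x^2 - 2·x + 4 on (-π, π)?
a_2 = (1/π) ∫_{-π}^{π} f(x)·cos(2x) dx.
Evaluate the integral (use parity and integration by parts as needed): a_2 = -4.

Final answer: -4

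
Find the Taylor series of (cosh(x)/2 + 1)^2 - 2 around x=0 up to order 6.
x^6/80 + x^4/8 + 3·x^2/4 + 1/4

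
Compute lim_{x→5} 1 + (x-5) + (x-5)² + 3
Direct substitution at x = 5 gives 4.

Final answer: 4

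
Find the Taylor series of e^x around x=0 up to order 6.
x^6/720 + x^5/120 + x^4/24 + x^3/6 + x^2/2 + x + 1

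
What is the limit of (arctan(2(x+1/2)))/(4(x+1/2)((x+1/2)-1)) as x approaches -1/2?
Both numerator and denominator → 0 as x → -1/2; this is a 0/0 indeterminate form.
Expand each to leading order near x = -1/2: numerator ~ 2·(x + 1/2), denominator ~ -4·(x + 1/2).
The limit of the ratio is -1/2.

Final answer: -1/2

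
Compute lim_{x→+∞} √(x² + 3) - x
This is an ∞ − ∞ indeterminate form.
Multiply and divide by the conjugate √(x²+3) + x; the x² terms cancel, leaving 3/(√(x²+3)+x) → 0.
Limit = 0.

Final answer: 0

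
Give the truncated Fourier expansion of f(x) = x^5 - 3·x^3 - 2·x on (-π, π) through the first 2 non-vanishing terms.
(-46·π^2 + 2·π^4 + 272)·sin(x) + (-π^4 - 10 + 8·π^2)·sin(2·x)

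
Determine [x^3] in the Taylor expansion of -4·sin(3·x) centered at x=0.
Expand to order 3: -4·sin(3·x) = 18·x^3 - 12·x + O(x^4).
The coefficient of x^3 is 18.

Final answer: 18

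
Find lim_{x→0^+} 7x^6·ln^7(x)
This is a 0·∞ indeterminate form at x → 0⁺.
Rewrite the product as 7·ln^7(x) / x^(-6) and apply L'Hôpital, or use the standard hierarchy x^(-6) ≫ |ln x|^7 as x → 0⁺.
The indeterminate product → 0, so the limit = 0.

Final answer: 0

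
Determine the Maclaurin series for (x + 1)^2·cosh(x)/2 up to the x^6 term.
31·x^6/1440 + x^5/24 + 13·x^4/48 + x^3/2 + 3·x^2/4 + x + 1/2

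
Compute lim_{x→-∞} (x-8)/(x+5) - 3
Evaluate the dominant behaviour as x → -∞; each term tends to a finite value or vanishes.
Limit = -2.

Final answer: -2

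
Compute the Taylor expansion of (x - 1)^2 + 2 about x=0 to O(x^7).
x^2 - 2·x + 3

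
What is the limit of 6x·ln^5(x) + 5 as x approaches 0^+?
The product is a 0·∞ indeterminate form at x → 0⁺.
Rewrite the product as 6·ln^5(x) / x^(-1) and apply L'Hôpital, or use the standard hierarchy x^(-1) ≫ |ln x|^5 as x → 0⁺.
The indeterminate product → 0, so the limit = 5.

Final answer: 5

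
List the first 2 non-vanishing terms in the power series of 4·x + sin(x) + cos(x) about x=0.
5·x + 1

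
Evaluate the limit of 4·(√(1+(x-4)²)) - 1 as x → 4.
Direct substitution at x = 4 gives 3.

Final answer: 3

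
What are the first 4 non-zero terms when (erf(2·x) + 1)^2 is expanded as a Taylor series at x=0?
-32·x^3/(3·√(π)) + 16·x^2/π + 8·x/√(π) + 1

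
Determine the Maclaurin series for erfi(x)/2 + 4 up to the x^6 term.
x^5/(10·√(π)) + x^3/(3·√(π)) + x/√(π) + 4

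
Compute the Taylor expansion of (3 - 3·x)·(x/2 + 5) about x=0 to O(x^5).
-3·x^2/2 - 27·x/2 + 15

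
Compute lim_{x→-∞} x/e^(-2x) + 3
The quotient is an ∞/∞ indeterminate form as x → -∞.
Compare growth rates of the dominant terms (exponentials ≫ polynomials ≫ logarithms), or apply L'Hôpital's rule; the quotient → 0.
Adding the constant: 0 + 3 = 3. Limit = 3.

Final answer: 3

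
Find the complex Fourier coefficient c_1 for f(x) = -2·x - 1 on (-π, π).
Compute the real Fourier coefficients first: a_1 = 0, b_1 = -4.
Then c_1 = (a_1 − i·b_1)/2 = 2·i.

Final answer: 2·i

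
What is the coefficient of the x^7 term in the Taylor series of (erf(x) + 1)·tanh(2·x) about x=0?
Expand to order 7: (erf(x) + 1)·tanh(2·x) = -2176·x^7/315 + 482·x^6/(45·√(π)) + 64·x^5/15 - 20·x^4/(3·√(π)) - 8·x^3/3 + 4·x^2/√(π) + 2·x + O(x^8).
The coefficient of x^7 is -2176/315.

Final answer: -2176/315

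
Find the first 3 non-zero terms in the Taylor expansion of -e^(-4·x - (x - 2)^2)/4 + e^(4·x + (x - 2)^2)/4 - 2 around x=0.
x^4·(-e^(-4)/8 + e^(4)/8) + x^2·(e^(-4)/4 + e^(4)/4) - 2 - e^(-4)/4 + e^(4)/4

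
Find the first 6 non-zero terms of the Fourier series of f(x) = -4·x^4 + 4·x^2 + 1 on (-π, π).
(-208 + 32·π^2)·cos(x) + (16 - 8·π^2)·cos(2·x) + (-112/27 + 32·π^2/9)·cos(3·x) + (7/4 - 2·π^2)·cos(4·x) + (-592/625 + 32·π^2/25)·cos(5·x) - 4·π^4/5 + 1 + 4·π^2/3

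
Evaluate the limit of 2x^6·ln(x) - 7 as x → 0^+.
The product is a 0·∞ indeterminate form at x → 0⁺.
Rewrite the product as 2·ln(x) / x^(-6) and apply L'Hôpital, or use the standard hierarchy x^(-6) ≫ |ln x| as x → 0⁺.
The indeterminate product → 0, so the limit = -7.

Final answer: -7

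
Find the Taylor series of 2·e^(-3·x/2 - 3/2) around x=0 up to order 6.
81·x^6·e^(-3/2)/2560 - 81·x^5·e^(-3/2)/640 + 27·x^4·e^(-3/2)/64 - 9·x^3·e^(-3/2)/8 + 9·x^2·e^(-3/2)/4 - 3·x·e^(-3/2) + 2·e^(-3/2)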